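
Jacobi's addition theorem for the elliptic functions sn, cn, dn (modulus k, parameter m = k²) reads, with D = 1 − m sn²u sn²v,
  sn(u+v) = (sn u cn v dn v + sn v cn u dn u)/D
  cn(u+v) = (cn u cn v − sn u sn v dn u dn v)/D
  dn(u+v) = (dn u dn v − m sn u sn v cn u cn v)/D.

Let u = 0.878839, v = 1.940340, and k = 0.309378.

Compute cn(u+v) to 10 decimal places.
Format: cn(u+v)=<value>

cn(u+v)=-0.9207009989

sn u = 0.7640578497781547, cn u = 0.6451477367180193, dn u = 0.9716600352638857
sn v = 0.9510619133750334, cn v = -0.3090003833774653, dn v = 0.955732292820892
m = k² = 0.095714746884
D = 1 − m·sn²u·sn²v = 0.9494584078046934
cn(u+v) = (cn u·cn v − sn u·sn v·dn u·dn v)/D = -0.8741673045149719/0.9494584078046934 = -0.9207009989370602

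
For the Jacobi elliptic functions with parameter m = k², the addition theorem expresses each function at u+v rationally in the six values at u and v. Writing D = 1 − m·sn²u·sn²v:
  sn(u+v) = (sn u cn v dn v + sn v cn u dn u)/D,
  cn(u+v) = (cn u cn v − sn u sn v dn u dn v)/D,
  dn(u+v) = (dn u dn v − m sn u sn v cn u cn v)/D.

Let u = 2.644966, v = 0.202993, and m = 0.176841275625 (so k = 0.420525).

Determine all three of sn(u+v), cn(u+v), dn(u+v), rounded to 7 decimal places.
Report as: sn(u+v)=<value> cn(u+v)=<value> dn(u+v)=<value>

sn u = 0.6002693248532881, cn u = -0.7997979355063238, dn u = 0.967615613064882
sn v = 0.2013623648987061, cn v = 0.9795168186419263, dn v = 0.9964083760247252
m = k² = 0.176841275625
D = 1 − m·sn²u·sn²v = 0.9974163567487269
sn(u+v) = (sn u·cn v·dn v + sn v·cn u·dn u)/D = 0.4300283942493575/0.9974163567487269 = 0.4311423121745455
cn(u+v) = (cn u·cn v − sn u·sn v·dn u·dn v)/D = -0.8999527592319626/0.9974163567487269 = -0.9022839390418001
dn(u+v) = (dn u·dn v − m·sn u·sn v·cn u·cn v)/D = 0.980885884498053/0.9974163567487269 = 0.983426708276012

sn(u+v)=0.4311423 cn(u+v)=-0.9022839 dn(u+v)=0.9834267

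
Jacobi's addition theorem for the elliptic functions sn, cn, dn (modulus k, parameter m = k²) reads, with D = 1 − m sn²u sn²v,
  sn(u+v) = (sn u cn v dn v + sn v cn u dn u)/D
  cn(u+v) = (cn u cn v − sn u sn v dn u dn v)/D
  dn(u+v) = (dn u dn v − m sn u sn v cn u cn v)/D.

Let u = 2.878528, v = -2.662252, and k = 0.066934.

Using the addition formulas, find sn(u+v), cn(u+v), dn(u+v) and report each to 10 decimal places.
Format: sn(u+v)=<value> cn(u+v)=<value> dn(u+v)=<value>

sn u = 0.2634321571570626, cn u = -0.9646779247891892, dn u = 0.9998445341879272
sn v = -0.4642503448629806, cn v = -0.8857040235285169, dn v = 0.9995170825374674
m = k² = 0.004480160356
D = 1 − m·sn²u·sn²v = 0.9999329906191548
sn(u+v) = (sn u·cn v·dn v + sn v·cn u·dn u)/D = 0.214572187773408/0.9999329906191548 = 0.2145865670864061
cn(u+v) = (cn u·cn v − sn u·sn v·dn u·dn v)/D = 0.976639525087276/0.9999329906191548 = 0.9767049734828175
dn(u+v) = (dn u·dn v − m·sn u·sn v·cn u·cn v)/D = 0.9998298423547424/0.9999329906191548 = 0.9998968448232231

sn(u+v)=0.2145865671 cn(u+v)=0.9767049735 dn(u+v)=0.9998968448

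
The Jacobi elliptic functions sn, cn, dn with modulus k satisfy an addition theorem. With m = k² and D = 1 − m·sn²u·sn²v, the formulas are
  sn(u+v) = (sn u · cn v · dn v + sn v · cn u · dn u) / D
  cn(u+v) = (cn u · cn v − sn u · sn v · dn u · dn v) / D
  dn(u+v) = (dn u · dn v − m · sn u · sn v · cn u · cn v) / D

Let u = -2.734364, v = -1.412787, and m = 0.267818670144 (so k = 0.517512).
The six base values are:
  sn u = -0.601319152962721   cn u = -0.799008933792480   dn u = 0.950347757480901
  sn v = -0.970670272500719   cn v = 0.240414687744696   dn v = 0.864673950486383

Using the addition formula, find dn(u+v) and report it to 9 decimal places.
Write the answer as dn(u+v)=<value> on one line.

m = k² = 0.267818670144
D = 1 − m·sn²u·sn²v = 0.9087580870995893
dn(u+v) = (dn u·dn v − m·sn u·sn v·cn u·cn v)/D = 0.8517692153154479/0.9087580870995893 = 0.9372892823809379

dn(u+v)=0.937289282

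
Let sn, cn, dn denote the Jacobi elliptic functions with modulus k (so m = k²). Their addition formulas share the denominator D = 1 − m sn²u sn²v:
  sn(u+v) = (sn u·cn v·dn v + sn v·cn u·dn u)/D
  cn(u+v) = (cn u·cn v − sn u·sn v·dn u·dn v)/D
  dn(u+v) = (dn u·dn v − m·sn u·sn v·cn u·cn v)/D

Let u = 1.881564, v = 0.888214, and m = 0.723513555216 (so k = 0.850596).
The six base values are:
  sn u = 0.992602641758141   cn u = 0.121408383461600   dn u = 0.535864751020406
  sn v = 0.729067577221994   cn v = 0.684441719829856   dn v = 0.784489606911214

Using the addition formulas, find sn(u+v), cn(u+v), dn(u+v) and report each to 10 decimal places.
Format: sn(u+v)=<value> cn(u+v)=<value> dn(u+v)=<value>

sn(u+v)=0.9344782526 cn(u+v)=-0.3560202178 dn(u+v)=0.6067883272

m = k² = 0.723513555216
D = 1 − m·sn²u·sn²v = 0.621092592724865
sn(u+v) = (sn u·cn v·dn v + sn v·cn u·dn u)/D = 0.5803975207410313/0.621092592724865 = 0.9344782525817997
cn(u+v) = (cn u·cn v − sn u·sn v·dn u·dn v)/D = -0.2211215201091003/0.621092592724865 = -0.3560202177568939
dn(u+v) = (dn u·dn v − m·sn u·sn v·cn u·cn v)/D = 0.376871735373833/0.621092592724865 = 0.606788327196782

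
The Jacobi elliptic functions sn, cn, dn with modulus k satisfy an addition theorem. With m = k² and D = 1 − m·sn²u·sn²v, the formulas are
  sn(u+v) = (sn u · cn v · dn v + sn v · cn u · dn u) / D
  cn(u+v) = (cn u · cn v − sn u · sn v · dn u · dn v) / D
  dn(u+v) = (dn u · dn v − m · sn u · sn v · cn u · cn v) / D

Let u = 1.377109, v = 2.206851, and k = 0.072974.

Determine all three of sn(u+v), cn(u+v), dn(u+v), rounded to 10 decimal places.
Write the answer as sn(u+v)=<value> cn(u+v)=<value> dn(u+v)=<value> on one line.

sn u = 0.9809954300075415, cn u = 0.1940308385394415, dn u = 0.997434347939856
sn v = 0.8065668193431572, cn v = -0.5911429318994373, dn v = 0.9982663411718454
m = k² = 0.005325204676
D = 1 − m·sn²u·sn²v = 0.9966661122212059
sn(u+v) = (sn u·cn v·dn v + sn v·cn u·dn u)/D = -0.4228058364251276/0.9966661122212059 = -0.4242201387612621
cn(u+v) = (cn u·cn v − sn u·sn v·dn u·dn v)/D = -0.9025400622326865/0.9966661122212059 = -0.9055590946312535
dn(u+v) = (dn u·dn v − m·sn u·sn v·cn u·cn v)/D = 0.9961884260684427/0.9966661122212059 = 0.9995207159680601

sn(u+v)=-0.4242201388 cn(u+v)=-0.9055590946 dn(u+v)=0.9995207160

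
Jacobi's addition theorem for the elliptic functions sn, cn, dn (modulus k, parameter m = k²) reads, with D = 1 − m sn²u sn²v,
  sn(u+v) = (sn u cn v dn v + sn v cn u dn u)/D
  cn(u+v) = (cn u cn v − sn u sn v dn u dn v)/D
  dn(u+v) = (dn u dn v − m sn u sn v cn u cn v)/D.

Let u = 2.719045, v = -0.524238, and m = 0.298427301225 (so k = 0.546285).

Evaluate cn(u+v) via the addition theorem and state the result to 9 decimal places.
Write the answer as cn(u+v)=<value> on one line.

sn u = 0.637365029489461, cn u = -0.7705620151447244, dn u = 0.937426599661916
sn v = -0.4946893739552872, cn v = 0.8690698609983699, dn v = 0.9627926017693642
m = k² = 0.298427301225
D = 1 − m·sn²u·sn²v = 0.9703325528527874
cn(u+v) = (cn u·cn v − sn u·sn v·dn u·dn v)/D = -0.3851010989571443/0.9703325528527874 = -0.3968753782658772

cn(u+v)=-0.396875378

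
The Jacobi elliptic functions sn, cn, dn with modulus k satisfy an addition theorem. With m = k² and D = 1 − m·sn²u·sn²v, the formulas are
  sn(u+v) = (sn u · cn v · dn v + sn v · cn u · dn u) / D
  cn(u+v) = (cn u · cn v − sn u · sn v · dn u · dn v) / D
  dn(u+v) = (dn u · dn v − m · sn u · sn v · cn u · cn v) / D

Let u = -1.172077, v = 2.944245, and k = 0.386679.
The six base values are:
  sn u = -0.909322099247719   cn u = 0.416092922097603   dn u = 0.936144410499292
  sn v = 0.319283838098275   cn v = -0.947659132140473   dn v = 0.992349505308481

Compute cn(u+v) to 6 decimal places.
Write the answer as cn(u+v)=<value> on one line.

m = k² = 0.149520649041
D = 1 − m·sn²u·sn²v = 0.9873965182692396
cn(u+v) = (cn u·cn v − sn u·sn v·dn u·dn v)/D = -0.1246010663294917/0.9873965182692396 = -0.1261915188316635

cn(u+v)=-0.126192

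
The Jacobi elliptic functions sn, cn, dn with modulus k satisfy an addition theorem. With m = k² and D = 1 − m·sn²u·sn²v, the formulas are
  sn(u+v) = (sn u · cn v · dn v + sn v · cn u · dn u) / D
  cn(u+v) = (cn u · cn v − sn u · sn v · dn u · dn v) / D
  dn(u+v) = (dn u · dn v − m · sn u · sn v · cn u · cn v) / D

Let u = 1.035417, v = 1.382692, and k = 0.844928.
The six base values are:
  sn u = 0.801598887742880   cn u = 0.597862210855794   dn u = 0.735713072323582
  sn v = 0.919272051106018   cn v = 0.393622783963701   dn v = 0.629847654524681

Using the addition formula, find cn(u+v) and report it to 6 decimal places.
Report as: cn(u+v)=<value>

m = k² = 0.713903325184
D = 1 − m·sn²u·sn²v = 0.612348267460758
cn(u+v) = (cn u·cn v − sn u·sn v·dn u·dn v)/D = -0.1061319913921078/0.612348267460758 = -0.1733196565284791

cn(u+v)=-0.173320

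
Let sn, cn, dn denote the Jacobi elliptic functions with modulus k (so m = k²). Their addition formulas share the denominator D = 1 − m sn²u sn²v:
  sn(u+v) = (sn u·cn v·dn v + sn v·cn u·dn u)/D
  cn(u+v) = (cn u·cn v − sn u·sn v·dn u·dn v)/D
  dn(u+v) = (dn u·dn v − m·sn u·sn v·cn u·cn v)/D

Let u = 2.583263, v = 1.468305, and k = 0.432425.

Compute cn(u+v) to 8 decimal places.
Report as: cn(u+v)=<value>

cn(u+v)=-0.74262744

sn u = 0.653658879025449, cn u = -0.7567893166999607, dn u = 0.959220624186984
sn v = 0.9861174539397048, cn v = 0.166049290981546, dn v = 0.9045244133543674
m = k² = 0.186991380625
D = 1 − m·sn²u·sn²v = 0.9223071220261297
cn(u+v) = (cn u·cn v − sn u·sn v·dn u·dn v)/D = -0.6849305792111283/0.9223071220261297 = -0.7426274424797554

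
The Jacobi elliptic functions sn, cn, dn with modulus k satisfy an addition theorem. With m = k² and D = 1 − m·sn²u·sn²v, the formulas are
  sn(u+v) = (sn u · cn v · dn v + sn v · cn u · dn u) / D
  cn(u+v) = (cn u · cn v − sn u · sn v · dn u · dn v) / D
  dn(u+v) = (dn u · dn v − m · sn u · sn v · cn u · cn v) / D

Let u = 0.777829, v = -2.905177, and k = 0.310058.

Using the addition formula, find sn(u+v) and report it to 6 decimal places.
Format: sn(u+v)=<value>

sn(u+v)=-0.880844

sn u = 0.6969679444182355, cn u = 0.7171022831182588, dn u = 0.976371127982119
sn v = -0.3105782530114643, cn v = -0.9505478150815701, dn v = 0.9953526186285475
m = k² = 0.096135963364
D = 1 − m·sn²u·sn²v = 0.9954954275503311
sn(u+v) = (sn u·cn v·dn v + sn v·cn u·dn u)/D = -0.8768762979010057/0.9954954275503311 = -0.8808441240747656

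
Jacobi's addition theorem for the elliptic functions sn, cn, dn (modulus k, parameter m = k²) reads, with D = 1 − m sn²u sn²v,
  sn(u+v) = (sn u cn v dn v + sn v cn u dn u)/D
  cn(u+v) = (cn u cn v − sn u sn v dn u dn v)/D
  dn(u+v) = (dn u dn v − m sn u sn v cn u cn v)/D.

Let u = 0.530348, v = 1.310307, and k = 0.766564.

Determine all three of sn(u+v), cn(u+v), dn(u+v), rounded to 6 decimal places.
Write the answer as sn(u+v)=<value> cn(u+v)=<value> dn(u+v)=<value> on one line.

sn u = 0.4939501123528904, cn u = 0.8694902452049517, dn u = 0.9255422400379299
sn v = 0.9142438169114949, cn v = 0.4051644644327794, dn v = 0.7133318728991694
m = k² = 0.587620366096
D = 1 − m·sn²u·sn²v = 0.8801640618272936
sn(u+v) = (sn u·cn v·dn v + sn v·cn u·dn u)/D = 0.8784975096518783/0.8801640618272936 = 0.9981065437141851
cn(u+v) = (cn u·cn v − sn u·sn v·dn u·dn v)/D = 0.05413779888181432/0.8801640618272936 = 0.06150875868462496
dn(u+v) = (dn u·dn v − m·sn u·sn v·cn u·cn v)/D = 0.5667346213193517/0.8801640618272936 = 0.6438965709901443

sn(u+v)=0.998107 cn(u+v)=0.061509 dn(u+v)=0.643897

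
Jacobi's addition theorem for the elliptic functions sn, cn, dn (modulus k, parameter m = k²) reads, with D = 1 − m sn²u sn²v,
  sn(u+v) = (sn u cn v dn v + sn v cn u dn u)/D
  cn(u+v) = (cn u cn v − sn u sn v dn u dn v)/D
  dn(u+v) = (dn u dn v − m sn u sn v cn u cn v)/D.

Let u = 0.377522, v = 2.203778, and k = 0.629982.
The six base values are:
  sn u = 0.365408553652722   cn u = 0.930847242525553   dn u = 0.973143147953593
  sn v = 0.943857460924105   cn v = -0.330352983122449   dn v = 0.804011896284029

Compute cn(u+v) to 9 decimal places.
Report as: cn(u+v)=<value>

cn(u+v)=-0.605966534

m = k² = 0.396877320324
D = 1 − m·sn²u·sn²v = 0.9527908124340114
cn(u+v) = (cn u·cn v − sn u·sn v·dn u·dn v)/D = -0.5773593463267989/0.9527908124340114 = -0.6059665340935325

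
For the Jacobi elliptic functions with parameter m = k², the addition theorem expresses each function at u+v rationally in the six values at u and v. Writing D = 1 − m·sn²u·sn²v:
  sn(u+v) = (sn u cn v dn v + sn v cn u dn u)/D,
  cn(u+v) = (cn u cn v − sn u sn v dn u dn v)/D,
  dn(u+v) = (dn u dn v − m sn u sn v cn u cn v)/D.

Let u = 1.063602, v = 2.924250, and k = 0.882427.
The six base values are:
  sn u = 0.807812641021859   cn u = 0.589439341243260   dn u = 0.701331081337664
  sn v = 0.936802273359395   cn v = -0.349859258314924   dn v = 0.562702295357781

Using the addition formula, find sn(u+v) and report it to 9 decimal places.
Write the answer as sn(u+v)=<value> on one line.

m = k² = 0.778677410329
D = 1 − m·sn²u·sn²v = 0.5540617372081852
sn(u+v) = (sn u·cn v·dn v + sn v·cn u·dn u)/D = 0.2282353534135264/0.5540617372081852 = 0.411931267016492

sn(u+v)=0.411931267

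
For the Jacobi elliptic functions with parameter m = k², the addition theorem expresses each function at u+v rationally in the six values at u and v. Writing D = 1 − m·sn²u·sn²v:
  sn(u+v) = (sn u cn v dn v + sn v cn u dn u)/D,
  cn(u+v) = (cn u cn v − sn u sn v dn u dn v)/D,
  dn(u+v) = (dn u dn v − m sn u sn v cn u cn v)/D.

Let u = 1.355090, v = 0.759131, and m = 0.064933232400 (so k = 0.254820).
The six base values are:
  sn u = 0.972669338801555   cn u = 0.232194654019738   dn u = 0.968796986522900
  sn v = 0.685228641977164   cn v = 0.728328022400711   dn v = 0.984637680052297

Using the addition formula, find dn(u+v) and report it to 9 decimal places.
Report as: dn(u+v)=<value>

dn(u+v)=0.974710489

m = k² = 0.0649332324
D = 1 − m·sn²u·sn²v = 0.971155136358238
dn(u+v) = (dn u·dn v − m·sn u·sn v·cn u·cn v)/D = 0.9465950973762081/0.971155136358238 = 0.9747104885073992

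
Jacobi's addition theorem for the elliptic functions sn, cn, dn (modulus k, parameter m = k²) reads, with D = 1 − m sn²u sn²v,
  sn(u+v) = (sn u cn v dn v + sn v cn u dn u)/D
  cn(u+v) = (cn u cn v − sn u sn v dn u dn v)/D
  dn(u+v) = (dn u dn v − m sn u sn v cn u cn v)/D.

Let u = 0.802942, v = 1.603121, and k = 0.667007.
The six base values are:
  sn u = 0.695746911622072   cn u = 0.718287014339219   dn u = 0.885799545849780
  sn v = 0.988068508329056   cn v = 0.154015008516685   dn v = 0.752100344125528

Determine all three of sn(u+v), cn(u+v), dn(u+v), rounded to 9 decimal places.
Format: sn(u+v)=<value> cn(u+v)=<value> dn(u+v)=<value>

sn(u+v)=0.898080535 cn(u+v)=-0.439831051 dn(u+v)=0.800729572

m = k² = 0.444898338049
D = 1 − m·sn²u·sn²v = 0.7897492889474423
sn(u+v) = (sn u·cn v·dn v + sn v·cn u·dn u)/D = 0.7092584635959369/0.7897492889474423 = 0.8980805345722039
cn(u+v) = (cn u·cn v − sn u·sn v·dn u·dn v)/D = -0.347356259783125/0.7897492889474423 = -0.4398310509985676
dn(u+v) = (dn u·dn v − m·sn u·sn v·cn u·cn v)/D = 0.6323756101788076/0.7897492889474423 = 0.800729572066626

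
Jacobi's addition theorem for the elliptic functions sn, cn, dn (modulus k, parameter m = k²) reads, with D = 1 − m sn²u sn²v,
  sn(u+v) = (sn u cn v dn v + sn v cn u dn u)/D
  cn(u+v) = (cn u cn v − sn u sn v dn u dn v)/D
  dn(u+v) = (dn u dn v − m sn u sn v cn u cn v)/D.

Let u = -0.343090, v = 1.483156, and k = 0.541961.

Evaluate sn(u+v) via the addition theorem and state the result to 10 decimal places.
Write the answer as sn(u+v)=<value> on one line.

sn(u+v)=0.8839820976

sn u = -0.3345823695821009, cn u = 0.9423665093607828, dn u = 0.9834221957526461
sn v = 0.9817546206284955, cn v = 0.1901522150136541, dn v = 0.8466986624184087
m = k² = 0.293721725521
D = 1 − m·sn²u·sn²v = 0.9683081140763785
sn(u+v) = (sn u·cn v·dn v + sn v·cn u·dn u)/D = 0.8559670378213872/0.9683081140763785 = 0.8839820976176081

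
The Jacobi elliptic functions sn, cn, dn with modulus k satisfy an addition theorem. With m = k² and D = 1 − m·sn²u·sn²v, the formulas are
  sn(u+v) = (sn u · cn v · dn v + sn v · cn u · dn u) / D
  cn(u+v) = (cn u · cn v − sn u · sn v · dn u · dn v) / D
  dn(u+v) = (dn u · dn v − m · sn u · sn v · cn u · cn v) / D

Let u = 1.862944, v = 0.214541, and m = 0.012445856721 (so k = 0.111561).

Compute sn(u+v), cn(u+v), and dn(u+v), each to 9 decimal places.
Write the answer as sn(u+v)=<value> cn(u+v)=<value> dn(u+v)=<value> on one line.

sn(u+v)=0.878117895 cn(u+v)=-0.478444315 dn(u+v)=0.995189988

sn u = 0.9595263728528497, cn u = -0.2816187845294666, dn u = 0.9942540990459203
sn v = 0.2128791437007121, cn v = 0.9770785383873968, dn v = 0.9997179524830373
m = k² = 0.012445856721
D = 1 − m·sn²u·sn²v = 0.9994807160996768
sn(u+v) = (sn u·cn v·dn v + sn v·cn u·dn u)/D = 0.8776619026431763/0.9994807160996768 = 0.8781178951287024
cn(u+v) = (cn u·cn v − sn u·sn v·dn u·dn v)/D = -0.4781958662555359/0.9994807160996768 = -0.4784443146853532
dn(u+v) = (dn u·dn v − m·sn u·sn v·cn u·cn v)/D = 0.9946732014647331/0.9994807160996768 = 0.9951899876030583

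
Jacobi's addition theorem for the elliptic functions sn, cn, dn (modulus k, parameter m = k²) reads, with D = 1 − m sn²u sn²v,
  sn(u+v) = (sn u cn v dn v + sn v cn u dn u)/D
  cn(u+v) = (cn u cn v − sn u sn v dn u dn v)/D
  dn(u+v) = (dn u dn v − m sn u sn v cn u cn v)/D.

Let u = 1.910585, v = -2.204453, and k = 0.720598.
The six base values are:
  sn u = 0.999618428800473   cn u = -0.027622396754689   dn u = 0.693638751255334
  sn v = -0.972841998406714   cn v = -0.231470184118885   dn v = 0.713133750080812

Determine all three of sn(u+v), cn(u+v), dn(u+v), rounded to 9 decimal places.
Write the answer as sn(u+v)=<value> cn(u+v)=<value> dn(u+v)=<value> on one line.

m = k² = 0.519261477604
D = 1 − m·sn²u·sn²v = 0.5089347128471085
sn(u+v) = (sn u·cn v·dn v + sn v·cn u·dn u)/D = -0.146366596342518/0.5089347128471085 = -0.2875940521402177
cn(u+v) = (cn u·cn v − sn u·sn v·dn u·dn v)/D = 0.4874334430626146/0.5089347128471085 = 0.9577524007662783
dn(u+v) = (dn u·dn v − m·sn u·sn v·cn u·cn v)/D = 0.4978858398934793/0.5089347128471085 = 0.9782901958252778

sn(u+v)=-0.287594052 cn(u+v)=0.957752401 dn(u+v)=0.978290196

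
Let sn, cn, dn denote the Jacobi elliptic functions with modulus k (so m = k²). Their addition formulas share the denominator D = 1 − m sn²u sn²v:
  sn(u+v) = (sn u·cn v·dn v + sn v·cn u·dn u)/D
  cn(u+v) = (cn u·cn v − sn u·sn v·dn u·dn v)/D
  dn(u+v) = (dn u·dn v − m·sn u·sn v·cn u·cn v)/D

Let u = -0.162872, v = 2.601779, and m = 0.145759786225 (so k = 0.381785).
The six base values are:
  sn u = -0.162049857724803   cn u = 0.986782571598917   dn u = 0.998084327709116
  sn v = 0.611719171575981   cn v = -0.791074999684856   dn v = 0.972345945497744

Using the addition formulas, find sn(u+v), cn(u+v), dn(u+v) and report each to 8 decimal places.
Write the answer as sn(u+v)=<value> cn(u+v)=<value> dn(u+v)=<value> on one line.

sn(u+v)=0.72816894 cn(u+v)=-0.68539769 dn(u+v)=0.96057992

m = k² = 0.145759786225
D = 1 − m·sn²u·sn²v = 0.9985676827767206
sn(u+v) = (sn u·cn v·dn v + sn v·cn u·dn u)/D = 0.7271259712387259/0.9985676827767206 = 0.7281689401531644
cn(u+v) = (cn u·cn v − sn u·sn v·dn u·dn v)/D = -0.6844159839134449/0.9985676827767206 = -0.6853976908308178
dn(u+v) = (dn u·dn v − m·sn u·sn v·cn u·cn v)/D = 0.9592040674637318/0.9985676827767206 = 0.960579922631253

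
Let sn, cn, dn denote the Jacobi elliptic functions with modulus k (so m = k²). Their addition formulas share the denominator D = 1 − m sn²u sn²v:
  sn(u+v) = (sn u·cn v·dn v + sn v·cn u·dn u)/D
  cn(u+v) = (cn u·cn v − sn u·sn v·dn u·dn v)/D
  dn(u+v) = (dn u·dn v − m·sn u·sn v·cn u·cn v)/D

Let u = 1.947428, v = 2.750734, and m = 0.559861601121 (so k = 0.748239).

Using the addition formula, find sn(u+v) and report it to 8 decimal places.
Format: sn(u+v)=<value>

sn(u+v)=-0.73602799

sn u = 0.9996649275057579, cn u = -0.02588499014695152, dn u = 0.6637119288272373
sn v = 0.8286605031774495, cn v = -0.5597515256555324, dn v = 0.7845732769872232
m = k² = 0.559861601121
D = 1 − m·sn²u·sn²v = 0.6158128175374804
sn(u+v) = (sn u·cn v·dn v + sn v·cn u·dn u)/D = -0.4532554702058814/0.6158128175374804 = -0.7360279898336069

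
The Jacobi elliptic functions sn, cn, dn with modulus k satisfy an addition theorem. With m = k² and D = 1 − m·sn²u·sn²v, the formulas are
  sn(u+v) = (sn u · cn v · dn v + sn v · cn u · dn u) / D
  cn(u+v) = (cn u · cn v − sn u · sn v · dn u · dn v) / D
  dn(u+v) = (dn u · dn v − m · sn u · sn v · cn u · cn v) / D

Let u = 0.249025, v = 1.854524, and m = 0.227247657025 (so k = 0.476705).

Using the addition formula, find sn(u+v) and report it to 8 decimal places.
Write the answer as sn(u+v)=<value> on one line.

sn(u+v)=0.92847780

sn u = 0.2458996224273911, cn u = 0.9692952984978657, dn u = 0.9931057855522526
sn v = 0.9873520519378111, cn v = -0.1585431346170312, dn v = 0.882306309146546
m = k² = 0.227247657025
D = 1 − m·sn²u·sn²v = 0.9866044915039193
sn(u+v) = (sn u·cn v·dn v + sn v·cn u·dn u)/D = 0.9160403661651254/0.9866044915039193 = 0.9284777984020423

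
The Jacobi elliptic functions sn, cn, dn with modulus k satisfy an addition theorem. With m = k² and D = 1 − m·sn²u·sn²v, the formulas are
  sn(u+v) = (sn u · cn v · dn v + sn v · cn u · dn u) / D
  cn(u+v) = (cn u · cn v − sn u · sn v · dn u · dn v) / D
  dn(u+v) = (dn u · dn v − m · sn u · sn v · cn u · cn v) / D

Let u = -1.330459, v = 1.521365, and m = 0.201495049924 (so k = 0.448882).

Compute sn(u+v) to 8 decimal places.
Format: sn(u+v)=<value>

sn(u+v)=0.18952085

sn u = -0.9565479793549297, cn u = 0.2915749701054618, dn u = 0.9031252658539175
sn v = 0.9922845364662839, cn v = 0.1239814449419435, dn v = 0.895322406076393
m = k² = 0.201495049924
D = 1 − m·sn²u·sn²v = 0.8184691899645169
sn(u+v) = (sn u·cn v·dn v + sn v·cn u·dn u)/D = 0.155116974177066/0.8184691899645169 = 0.1895208470630285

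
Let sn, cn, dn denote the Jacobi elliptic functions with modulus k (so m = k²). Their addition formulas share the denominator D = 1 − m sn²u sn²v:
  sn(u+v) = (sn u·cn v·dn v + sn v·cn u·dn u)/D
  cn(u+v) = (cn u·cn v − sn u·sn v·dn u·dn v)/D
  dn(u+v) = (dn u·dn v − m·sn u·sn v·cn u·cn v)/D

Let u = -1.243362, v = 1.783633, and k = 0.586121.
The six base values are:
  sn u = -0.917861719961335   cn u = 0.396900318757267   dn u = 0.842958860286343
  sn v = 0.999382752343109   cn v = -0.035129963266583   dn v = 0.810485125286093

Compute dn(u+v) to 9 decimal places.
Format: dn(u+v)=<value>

dn(u+v)=0.954813107

m = k² = 0.343537826641
D = 1 − m·sn²u·sn²v = 0.7109368179456015
dn(u+v) = (dn u·dn v − m·sn u·sn v·cn u·cn v)/D = 0.6788117918905365/0.7109368179456015 = 0.9548131068132089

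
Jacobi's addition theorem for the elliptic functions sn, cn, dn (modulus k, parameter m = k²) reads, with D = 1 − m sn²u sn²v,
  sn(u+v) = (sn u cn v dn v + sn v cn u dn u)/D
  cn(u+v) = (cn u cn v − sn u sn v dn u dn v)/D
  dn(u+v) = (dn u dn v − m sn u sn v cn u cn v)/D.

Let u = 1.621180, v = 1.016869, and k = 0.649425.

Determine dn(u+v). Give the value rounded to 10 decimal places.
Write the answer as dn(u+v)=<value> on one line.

sn u = 0.9914499181574948, cn u = 0.1304877763834483, dn u = 0.765132916581658
sn v = 0.8175605547532606, cn v = 0.5758426341558437, dn v = 0.8474067437187418
m = k² = 0.421752830625
D = 1 − m·sn²u·sn²v = 0.72289814828443
dn(u+v) = (dn u·dn v − m·sn u·sn v·cn u·cn v)/D = 0.6226912623464174/0.72289814828443 = 0.8613817365892804

dn(u+v)=0.8613817366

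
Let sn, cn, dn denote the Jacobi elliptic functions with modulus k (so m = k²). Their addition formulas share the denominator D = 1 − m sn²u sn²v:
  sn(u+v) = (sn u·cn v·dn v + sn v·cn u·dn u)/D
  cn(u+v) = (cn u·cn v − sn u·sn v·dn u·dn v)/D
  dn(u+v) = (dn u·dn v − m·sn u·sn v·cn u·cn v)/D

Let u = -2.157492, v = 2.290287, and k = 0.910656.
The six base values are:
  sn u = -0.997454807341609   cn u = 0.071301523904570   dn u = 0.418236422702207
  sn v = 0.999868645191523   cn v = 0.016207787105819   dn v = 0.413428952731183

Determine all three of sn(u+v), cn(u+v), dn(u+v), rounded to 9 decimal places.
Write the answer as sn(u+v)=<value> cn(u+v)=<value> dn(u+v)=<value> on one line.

sn(u+v)=0.132085581 cn(u+v)=0.991238316 dn(u+v)=0.992739459

m = k² = 0.829294350336
D = 1 − m·sn²u·sn²v = 0.1751384470415309
sn(u+v) = (sn u·cn v·dn v + sn v·cn u·dn u)/D = 0.0231332634706191/0.1751384470415309 = 0.1320855806442858
cn(u+v) = (cn u·cn v − sn u·sn v·dn u·dn v)/D = 0.1736039393369806/0.1751384470415309 = 0.9912383161409076
dn(u+v) = (dn u·dn v − m·sn u·sn v·cn u·cn v)/D = 0.1738668470975277/0.1751384470415309 = 0.9927394586084139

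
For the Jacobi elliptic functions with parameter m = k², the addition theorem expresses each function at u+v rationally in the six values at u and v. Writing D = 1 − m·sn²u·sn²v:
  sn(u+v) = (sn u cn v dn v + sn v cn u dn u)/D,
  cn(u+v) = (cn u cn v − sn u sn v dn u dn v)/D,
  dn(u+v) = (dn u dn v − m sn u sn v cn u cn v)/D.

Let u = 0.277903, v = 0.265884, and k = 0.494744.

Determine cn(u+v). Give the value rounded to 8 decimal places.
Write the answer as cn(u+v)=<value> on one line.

cn(u+v)=0.85892922

sn u = 0.2735112757696544, cn u = 0.9618687966801169, dn u = 0.9908022113060391
sn v = 0.2620333542572564, cn v = 0.9650588175114982, dn v = 0.9915612024662395
m = k² = 0.244771625536
D = 1 − m·sn²u·sn²v = 0.9987427411684045
cn(u+v) = (cn u·cn v − sn u·sn v·dn u·dn v)/D = 0.8578493215346509/0.9987427411684045 = 0.8589292178795454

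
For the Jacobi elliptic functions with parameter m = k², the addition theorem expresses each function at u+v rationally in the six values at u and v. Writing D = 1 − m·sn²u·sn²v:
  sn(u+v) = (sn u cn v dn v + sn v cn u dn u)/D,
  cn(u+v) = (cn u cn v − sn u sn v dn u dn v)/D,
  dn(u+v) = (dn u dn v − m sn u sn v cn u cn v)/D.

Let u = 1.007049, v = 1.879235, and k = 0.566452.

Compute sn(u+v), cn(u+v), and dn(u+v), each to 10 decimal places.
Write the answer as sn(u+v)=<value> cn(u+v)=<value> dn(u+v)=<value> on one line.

sn(u+v)=0.5288477257 cn(u+v)=-0.8487167272 dn(u+v)=0.9540753121

sn u = 0.8207319865198015, cn u = 0.5713134046241699, dn u = 0.8853604266427719
sn v = 0.9920485989631354, cn v = -0.1258553824644787, dn v = 0.8271726198911404
m = k² = 0.320867868304
D = 1 − m·sn²u·sn²v = 0.7872866024355462
sn(u+v) = (sn u·cn v·dn v + sn v·cn u·dn u)/D = 0.4163547291729414/0.7872866024355462 = 0.528847725701045
cn(u+v) = (cn u·cn v − sn u·sn v·dn u·dn v)/D = -0.6681833085836794/0.7872866024355462 = -0.8487167271951415
dn(u+v) = (dn u·dn v − m·sn u·sn v·cn u·cn v)/D = 0.7511307109608553/0.7872866024355462 = 0.9540753121381219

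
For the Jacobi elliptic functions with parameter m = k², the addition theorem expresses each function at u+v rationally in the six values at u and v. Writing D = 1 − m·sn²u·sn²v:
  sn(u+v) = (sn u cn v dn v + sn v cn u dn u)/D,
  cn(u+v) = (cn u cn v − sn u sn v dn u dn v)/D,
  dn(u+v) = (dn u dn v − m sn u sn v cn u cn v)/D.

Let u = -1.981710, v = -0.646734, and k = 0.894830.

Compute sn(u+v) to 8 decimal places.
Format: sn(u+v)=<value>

sn(u+v)=-0.98592138

sn u = -0.9921997259887765, cn u = 0.1246583480870688, dn u = 0.4601328438742728
sn v = -0.5760674574233789, cn v = 0.8174021559170024, dn v = 0.8569001406435151
m = k² = 0.8007207289
D = 1 − m·sn²u·sn²v = 0.738407094509022
sn(u+v) = (sn u·cn v·dn v + sn v·cn u·dn u)/D = -0.7280113445097863/0.738407094509022 = -0.9859213839133711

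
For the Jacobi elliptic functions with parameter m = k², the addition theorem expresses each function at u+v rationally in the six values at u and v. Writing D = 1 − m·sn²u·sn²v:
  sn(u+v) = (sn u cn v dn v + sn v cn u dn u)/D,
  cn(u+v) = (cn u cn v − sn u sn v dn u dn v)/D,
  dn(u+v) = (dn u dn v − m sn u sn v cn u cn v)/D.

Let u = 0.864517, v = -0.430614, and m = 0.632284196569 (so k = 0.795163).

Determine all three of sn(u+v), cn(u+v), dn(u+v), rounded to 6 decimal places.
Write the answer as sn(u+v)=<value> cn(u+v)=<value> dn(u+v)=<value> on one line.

sn(u+v)=0.412917 cn(u+v)=0.910769 dn(u+v)=0.944561

sn u = 0.7218884420380903, cn u = 0.6920094488168632, dn u = 0.8188419942067439
sn v = -0.4100842052318069, cn v = 0.9120476657606209, dn v = 0.9453408718186832
m = k² = 0.632284196569
D = 1 − m·sn²u·sn²v = 0.9445886681540016
sn(u+v) = (sn u·cn v·dn v + sn v·cn u·dn u)/D = 0.3900365432090419/0.9445886681540016 = 0.4129168138035
cn(u+v) = (cn u·cn v − sn u·sn v·dn u·dn v)/D = 0.8603018348036297/0.9445886681540016 = 0.9107687439072367
dn(u+v) = (dn u·dn v − m·sn u·sn v·cn u·cn v)/D = 0.8922215545600014/0.9445886681540016 = 0.9445609339181036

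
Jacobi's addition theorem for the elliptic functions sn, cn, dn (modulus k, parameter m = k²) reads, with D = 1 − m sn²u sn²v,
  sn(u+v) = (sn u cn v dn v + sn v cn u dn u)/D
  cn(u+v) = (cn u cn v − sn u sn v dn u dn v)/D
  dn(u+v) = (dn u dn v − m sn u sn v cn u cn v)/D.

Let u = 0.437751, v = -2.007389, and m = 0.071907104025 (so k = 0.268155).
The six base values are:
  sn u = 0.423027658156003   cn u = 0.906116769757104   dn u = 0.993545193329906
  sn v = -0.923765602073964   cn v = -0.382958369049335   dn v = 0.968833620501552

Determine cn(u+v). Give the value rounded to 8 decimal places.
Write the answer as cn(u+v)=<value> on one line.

m = k² = 0.071907104025
D = 1 − m·sn²u·sn²v = 0.9890192274044186
cn(u+v) = (cn u·cn v − sn u·sn v·dn u·dn v)/D = 0.02915046614918961/0.9890192274044186 = 0.02947411470016824

cn(u+v)=0.02947411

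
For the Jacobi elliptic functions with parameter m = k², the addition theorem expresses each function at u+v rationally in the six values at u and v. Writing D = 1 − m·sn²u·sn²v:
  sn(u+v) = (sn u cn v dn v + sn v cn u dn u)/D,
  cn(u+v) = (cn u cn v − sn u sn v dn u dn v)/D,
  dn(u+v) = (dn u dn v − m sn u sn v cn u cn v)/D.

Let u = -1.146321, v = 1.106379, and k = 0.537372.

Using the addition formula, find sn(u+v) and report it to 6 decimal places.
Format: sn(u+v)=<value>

sn(u+v)=-0.039928

sn u = -0.8869742024106424, cn u = 0.4618189734712129, dn u = 0.8791012344442924
sn v = 0.8701676920690878, cn v = 0.4927557079112907, dn v = 0.8839381936307686
m = k² = 0.288768666384
D = 1 − m·sn²u·sn²v = 0.8279803920452988
sn(u+v) = (sn u·cn v·dn v + sn v·cn u·dn u)/D = -0.03305986371858832/0.8279803920452988 = -0.03992831718746743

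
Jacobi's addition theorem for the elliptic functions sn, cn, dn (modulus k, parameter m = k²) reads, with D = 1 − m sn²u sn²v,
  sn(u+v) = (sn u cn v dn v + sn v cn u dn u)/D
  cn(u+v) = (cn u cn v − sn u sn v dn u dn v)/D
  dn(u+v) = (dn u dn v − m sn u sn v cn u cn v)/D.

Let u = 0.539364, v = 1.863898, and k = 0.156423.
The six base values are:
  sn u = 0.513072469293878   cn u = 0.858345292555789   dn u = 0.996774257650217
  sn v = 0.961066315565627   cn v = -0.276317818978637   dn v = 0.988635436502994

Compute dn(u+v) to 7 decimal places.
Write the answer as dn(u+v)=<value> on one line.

dn(u+v)=0.9942228

m = k² = 0.024468154929
D = 1 − m·sn²u·sn²v = 0.9940507070181028
dn(u+v) = (dn u·dn v − m·sn u·sn v·cn u·cn v)/D = 0.9883079222340026/0.9940507070181028 = 0.9942228452295688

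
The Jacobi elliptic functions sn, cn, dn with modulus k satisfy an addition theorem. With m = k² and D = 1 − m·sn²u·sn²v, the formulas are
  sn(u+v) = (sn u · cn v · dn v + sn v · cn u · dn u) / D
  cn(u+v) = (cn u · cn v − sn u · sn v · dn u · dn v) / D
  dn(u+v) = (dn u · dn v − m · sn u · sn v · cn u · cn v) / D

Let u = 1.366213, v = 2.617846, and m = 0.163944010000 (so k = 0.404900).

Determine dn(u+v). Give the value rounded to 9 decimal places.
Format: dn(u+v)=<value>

sn u = 0.968270016173889, cn u = 0.2499063340105983, dn u = 0.9199428319598894
sn v = 0.6119819773324786, cn v = -0.7908717085724016, dn v = 0.9688133830766226
m = k² = 0.16394401
D = 1 − m·sn²u·sn²v = 0.9424340354899629
dn(u+v) = (dn u·dn v − m·sn u·sn v·cn u·cn v)/D = 0.9104534907103931/0.9424340354899629 = 0.9660660125003408

dn(u+v)=0.966066013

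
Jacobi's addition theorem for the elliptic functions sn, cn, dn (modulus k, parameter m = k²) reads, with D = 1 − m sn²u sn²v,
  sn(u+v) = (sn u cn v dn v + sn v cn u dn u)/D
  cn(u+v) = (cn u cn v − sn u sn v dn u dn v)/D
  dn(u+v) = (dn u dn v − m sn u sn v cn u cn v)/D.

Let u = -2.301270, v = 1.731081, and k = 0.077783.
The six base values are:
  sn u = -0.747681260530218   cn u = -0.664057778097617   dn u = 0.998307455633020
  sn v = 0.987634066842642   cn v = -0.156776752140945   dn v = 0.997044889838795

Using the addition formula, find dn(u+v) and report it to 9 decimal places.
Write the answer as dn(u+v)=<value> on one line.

m = k² = 0.006050195089
D = 1 − m·sn²u·sn²v = 0.9967009074877752
dn(u+v) = (dn u·dn v − m·sn u·sn v·cn u·cn v)/D = 0.9958224718960603/0.9967009074877752 = 0.9991186567754523

dn(u+v)=0.999118657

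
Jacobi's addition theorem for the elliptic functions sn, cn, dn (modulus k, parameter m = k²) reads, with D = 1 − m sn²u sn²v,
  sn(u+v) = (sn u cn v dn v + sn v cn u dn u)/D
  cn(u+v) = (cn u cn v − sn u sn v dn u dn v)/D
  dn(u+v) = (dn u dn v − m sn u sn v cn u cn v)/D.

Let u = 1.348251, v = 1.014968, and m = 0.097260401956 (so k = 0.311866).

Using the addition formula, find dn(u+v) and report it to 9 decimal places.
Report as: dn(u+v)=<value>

dn(u+v)=0.972145164

sn u = 0.9688772025034587, cn u = 0.2475418479147958, dn u = 0.953257268754572
sn v = 0.8421210303533019, cn v = 0.5392885778845063, dn v = 0.9648969125367521
m = k² = 0.097260401956
D = 1 − m·sn²u·sn²v = 0.9352525661326408
dn(u+v) = (dn u·dn v − m·sn u·sn v·cn u·cn v)/D = 0.9092012591050793/0.9352525661326408 = 0.9721451638082254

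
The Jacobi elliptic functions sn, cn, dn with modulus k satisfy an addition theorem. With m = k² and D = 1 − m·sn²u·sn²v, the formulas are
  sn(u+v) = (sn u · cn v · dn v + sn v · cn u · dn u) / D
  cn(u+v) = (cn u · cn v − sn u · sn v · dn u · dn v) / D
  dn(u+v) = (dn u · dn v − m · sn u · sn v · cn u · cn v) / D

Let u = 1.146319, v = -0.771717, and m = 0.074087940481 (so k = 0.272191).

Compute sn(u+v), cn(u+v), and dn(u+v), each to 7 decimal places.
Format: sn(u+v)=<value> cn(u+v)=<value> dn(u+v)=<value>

sn u = 0.905281977011182, cn u = 0.4248111840556057, dn u = 0.9691657782716749
sn v = -0.6937527980440779, cn v = 0.7202132012161488, dn v = 0.9820091633748526
m = k² = 0.074087940481
D = 1 − m·sn²u·sn²v = 0.970777002144358
sn(u+v) = (sn u·cn v·dn v + sn v·cn u·dn u)/D = 0.3546394042256282/0.970777002144358 = 0.3653150037982585
cn(u+v) = (cn u·cn v − sn u·sn v·dn u·dn v)/D = 0.9036807405621072/0.970777002144358 = 0.9308839605449641
dn(u+v) = (dn u·dn v − m·sn u·sn v·cn u·cn v)/D = 0.965965845036167/0.970777002144358 = 0.9950440141272778

sn(u+v)=0.3653150 cn(u+v)=0.9308840 dn(u+v)=0.9950440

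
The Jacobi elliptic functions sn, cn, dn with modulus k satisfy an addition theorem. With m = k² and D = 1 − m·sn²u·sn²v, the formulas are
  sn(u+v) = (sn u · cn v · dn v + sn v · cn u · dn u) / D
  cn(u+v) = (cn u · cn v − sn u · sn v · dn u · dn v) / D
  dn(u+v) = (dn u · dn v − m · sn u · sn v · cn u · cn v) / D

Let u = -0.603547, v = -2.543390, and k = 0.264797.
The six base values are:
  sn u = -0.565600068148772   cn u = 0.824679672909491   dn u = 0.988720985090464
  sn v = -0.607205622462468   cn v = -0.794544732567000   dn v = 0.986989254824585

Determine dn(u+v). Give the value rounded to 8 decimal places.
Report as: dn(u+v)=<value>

m = k² = 0.070117451209
D = 1 − m·sn²u·sn²v = 0.9917297888892542
dn(u+v) = (dn u·dn v − m·sn u·sn v·cn u·cn v)/D = 0.9916358257186051/0.9917297888892542 = 0.9999052532537574

dn(u+v)=0.99990525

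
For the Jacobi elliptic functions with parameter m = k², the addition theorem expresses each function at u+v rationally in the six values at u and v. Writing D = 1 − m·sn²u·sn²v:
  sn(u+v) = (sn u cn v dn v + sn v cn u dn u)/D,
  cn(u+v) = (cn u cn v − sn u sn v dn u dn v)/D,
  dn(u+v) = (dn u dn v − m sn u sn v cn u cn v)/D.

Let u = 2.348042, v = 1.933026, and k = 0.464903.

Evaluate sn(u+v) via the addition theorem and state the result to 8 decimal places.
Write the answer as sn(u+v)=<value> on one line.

sn(u+v)=-0.79560938

sn u = 0.8187412335791293, cn u = -0.5741626881270896, dn u = 0.9247252576344242
sn v = 0.9724294593379575, cn v = -0.2331972268524813, dn v = 0.8919746720499347
m = k² = 0.216134799409
D = 1 − m·sn²u·sn²v = 0.8629956875565991
sn(u+v) = (sn u·cn v·dn v + sn v·cn u·dn u)/D = -0.6866074666696209/0.8629956875565991 = -0.7956093831866224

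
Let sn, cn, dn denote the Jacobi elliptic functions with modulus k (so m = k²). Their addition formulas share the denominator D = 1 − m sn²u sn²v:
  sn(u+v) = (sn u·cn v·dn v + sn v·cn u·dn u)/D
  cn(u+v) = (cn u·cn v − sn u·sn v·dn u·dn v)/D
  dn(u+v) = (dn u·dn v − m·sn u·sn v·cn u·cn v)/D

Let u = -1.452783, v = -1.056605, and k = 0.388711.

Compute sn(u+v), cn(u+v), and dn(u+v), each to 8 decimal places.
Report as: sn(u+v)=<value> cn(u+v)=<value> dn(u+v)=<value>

sn u = -0.9857968834085868, cn u = 0.1679419681375596, dn u = 0.9236695042748663
sn v = -0.8587922637742092, cn v = 0.5123239675064686, dn v = 0.9426361294549045
m = k² = 0.151096241521
D = 1 − m·sn²u·sn²v = 0.8917059015342927
sn(u+v) = (sn u·cn v·dn v + sn v·cn u·dn u)/D = -0.6092942230027115/0.8917059015342927 = -0.6832905579679845
cn(u+v) = (cn u·cn v − sn u·sn v·dn u·dn v)/D = -0.6510760052763485/0.8917059015342927 = -0.7301465698007493
dn(u+v) = (dn u·dn v − m·sn u·sn v·cn u·cn v)/D = 0.8596781544298358/0.8917059015342927 = 0.964082611711609

sn(u+v)=-0.68329056 cn(u+v)=-0.73014657 dn(u+v)=0.96408261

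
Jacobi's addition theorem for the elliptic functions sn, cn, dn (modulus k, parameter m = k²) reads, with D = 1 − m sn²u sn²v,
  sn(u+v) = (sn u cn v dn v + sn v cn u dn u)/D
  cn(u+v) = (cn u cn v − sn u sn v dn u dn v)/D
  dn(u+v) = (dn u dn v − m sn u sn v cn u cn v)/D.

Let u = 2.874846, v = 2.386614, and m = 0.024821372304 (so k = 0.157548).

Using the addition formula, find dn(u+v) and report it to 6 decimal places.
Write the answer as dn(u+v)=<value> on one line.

sn u = 0.2825223535561225, cn u = -0.9592607152078674, dn u = 0.9990089017902722
sn v = 0.6983182839597205, cn v = -0.7157873806428493, dn v = 0.9939295230910146
m = k² = 0.024821372304
D = 1 − m·sn²u·sn²v = 0.9990338640417795
dn(u+v) = (dn u·dn v − m·sn u·sn v·cn u·cn v)/D = 0.9895820154836152/0.9990338640417795 = 0.990539010840008

dn(u+v)=0.990539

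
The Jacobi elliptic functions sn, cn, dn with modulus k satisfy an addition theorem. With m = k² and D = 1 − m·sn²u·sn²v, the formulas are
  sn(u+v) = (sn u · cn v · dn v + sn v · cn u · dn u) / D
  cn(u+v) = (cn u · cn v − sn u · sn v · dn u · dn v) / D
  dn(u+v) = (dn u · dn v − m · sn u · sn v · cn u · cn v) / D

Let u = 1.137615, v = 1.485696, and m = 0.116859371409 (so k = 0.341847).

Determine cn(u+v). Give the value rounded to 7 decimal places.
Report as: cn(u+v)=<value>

cn(u+v)=-0.8182657

sn u = 0.8981415859703675, cn u = 0.439706369695315, dn u = 0.9517008023180183
sn v = 0.9920434138801957, cn v = 0.1258962468738709, dn v = 0.9407405773374088
m = k² = 0.116859371409
D = 1 − m·sn²u·sn²v = 0.9072285138931768
cn(u+v) = (cn u·cn v − sn u·sn v·dn u·dn v)/D = -0.7423540142476823/0.9072285138931768 = -0.8182657432822841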